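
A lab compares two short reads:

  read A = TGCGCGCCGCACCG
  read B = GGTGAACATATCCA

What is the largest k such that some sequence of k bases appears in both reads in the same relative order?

7

Taking G [2,1]; then G [4,2]; then G [6,4]; then C [7,7]; then C [8,12]; then C [10,13]; then A [11,14] gives a common subsequence of length 7. dp[14][14] = 7 confirms this is the maximum.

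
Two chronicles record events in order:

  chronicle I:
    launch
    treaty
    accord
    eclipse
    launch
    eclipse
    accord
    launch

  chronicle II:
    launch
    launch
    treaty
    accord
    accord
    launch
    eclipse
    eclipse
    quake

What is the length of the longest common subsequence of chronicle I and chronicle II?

Taking launch [1,2], treaty [2,3], accord [3,5], eclipse [4,7], eclipse [6,8] gives a common subsequence of length 5, and the DP table's final entry dp[8][9] is also 5, so no common subsequence is longer.

5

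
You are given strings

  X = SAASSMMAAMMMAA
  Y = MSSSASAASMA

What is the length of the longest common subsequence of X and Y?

Taking S at X[1]=Y[4] → A at X[3]=Y[5] → S at X[5]=Y[6] → A at X[8]=Y[7] → A at X[9]=Y[8] → M at X[12]=Y[10] → A at X[14]=Y[11] gives a common subsequence of length 7. Since dp[14][11] = 7, nothing longer is possible.

7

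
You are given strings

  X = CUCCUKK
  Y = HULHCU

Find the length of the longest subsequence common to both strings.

Taking U [2,2]; then C [4,5]; then U [5,6] gives a common subsequence of length 3, and the DP table's final entry dp[7][6] is also 3, so no common subsequence is longer.

3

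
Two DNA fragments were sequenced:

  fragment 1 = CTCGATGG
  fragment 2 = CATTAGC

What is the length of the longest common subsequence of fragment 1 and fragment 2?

Let dp[i][j] be the LCS length of the first i bases of fragment 1 and the first j bases of fragment 2. dp[i][j] = dp[i-1][j-1]+1 when the i-th and j-th bases match, else max(dp[i-1][j], dp[i][j-1]).
    ·  C  A  T  T  A  G  C
 ·  0  0  0  0  0  0  0  0
 C  0  1  1  1  1  1  1  1
 T  0  1  1  2  2  2  2  2
 C  0  1  1  2  2  2  2  3
 G  0  1  1  2  2  2  3  3
 A  0  1  2  2  2  3  3  3
 T  0  1  2  3  3  3  3  3
 G  0  1  2  3  3  3  4  4
 G  0  1  2  3  3  3  4  4
dp[8][7] = 4. One LCS (by backtracking along matches): CTAG.

4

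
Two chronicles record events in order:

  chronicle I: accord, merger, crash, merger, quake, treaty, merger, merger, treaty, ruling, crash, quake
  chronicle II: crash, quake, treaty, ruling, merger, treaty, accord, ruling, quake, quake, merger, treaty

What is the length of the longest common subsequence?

One common subsequence of length 7: crash at chronicle I[3]=chronicle II[1], then quake at chronicle I[5]=chronicle II[2], then treaty at chronicle I[6]=chronicle II[3], then merger at chronicle I[8]=chronicle II[5], then treaty at chronicle I[9]=chronicle II[6], then ruling at chronicle I[10]=chronicle II[8], then quake at chronicle I[12]=chronicle II[10]. Since dp[12][12] = 7, nothing longer is possible.

7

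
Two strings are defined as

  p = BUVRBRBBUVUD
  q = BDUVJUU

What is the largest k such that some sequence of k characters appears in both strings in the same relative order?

Let dp[i][j] be the LCS length of the first i characters of p and the first j characters of q. dp[i][j] = dp[i-1][j-1]+1 when the i-th and j-th characters match, else max(dp[i-1][j], dp[i][j-1]).
    ·  B  D  U  V  J  U  U
 ·  0  0  0  0  0  0  0  0
 B  0  1  1  1  1  1  1  1
 U  0  1  1  2  2  2  2  2
 V  0  1  1  2  3  3  3  3
 R  0  1  1  2  3  3  3  3
 B  0  1  1  2  3  3  3  3
 R  0  1  1  2  3  3  3  3
 B  0  1  1  2  3  3  3  3
 B  0  1  1  2  3  3  3  3
 U  0  1  1  2  3  3  4  4
 V  0  1  1  2  3  3  4  4
 U  0  1  1  2  3  3  4  5
 D  0  1  2  2  3  3  4  5
dp[12][7] = 5. One LCS (by backtracking along matches): BUVUU.

5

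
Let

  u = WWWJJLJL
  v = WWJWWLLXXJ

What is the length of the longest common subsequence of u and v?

5

Let dp[i][j] be the LCS length of the first i characters of u and the first j characters of v. dp[i][j] = dp[i-1][j-1]+1 when the i-th and j-th characters match, else max(dp[i-1][j], dp[i][j-1]).
    ·  W  W  J  W  W  L  L  X  X  J
 ·  0  0  0  0  0  0  0  0  0  0  0
 W  0  1  1  1  1  1  1  1  1  1  1
 W  0  1  2  2  2  2  2  2  2  2  2
 W  0  1  2  2  3  3  3  3  3  3  3
 J  0  1  2  3  3  3  3  3  3  3  4
 J  0  1  2  3  3  3  3  3  3  3  4
 L  0  1  2  3  3  3  4  4  4  4  4
 J  0  1  2  3  3  3  4  4  4  4  5
 L  0  1  2  3  3  3  4  5  5  5  5
dp[8][10] = 5. One LCS (by backtracking along matches): WWWLJ.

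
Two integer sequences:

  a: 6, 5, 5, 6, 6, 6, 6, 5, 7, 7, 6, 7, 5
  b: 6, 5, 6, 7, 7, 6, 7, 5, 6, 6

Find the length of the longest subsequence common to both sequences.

Let dp[i][j] be the LCS length of the first i values of a and the first j values of b. dp[i][j] = dp[i-1][j-1]+1 when the i-th and j-th values match, else max(dp[i-1][j], dp[i][j-1]).
    ·  6  5  6  7  7  6  7  5  6  6
 ·  0  0  0  0  0  0  0  0  0  0  0
 6  0  1  1  1  1  1  1  1  1  1  1
 5  0  1  2  2  2  2  2  2  2  2  2
 5  0  1  2  2  2  2  2  2  3  3  3
 6  0  1  2  3  3  3  3  3  3  4  4
 6  0  1  2  3  3  3  4  4  4  4  5
 6  0  1  2  3  3  3  4  4  4  5  5
 6  0  1  2  3  3  3  4  4  4  5  6
 5  0  1  2  3  3  3  4  4  5  5  6
 7  0  1  2  3  4  4  4  5  5  5  6
 7  0  1  2  3  4  5  5  5  5  5  6
 6  0  1  2  3  4  5  6  6  6  6  6
 7  0  1  2  3  4  5  6  7  7  7  7
 5  0  1  2  3  4  5  6  7  8  8  8
dp[13][10] = 8. One LCS (by backtracking along matches): 6, 5, 6, 7, 7, 6, 7, 5.

8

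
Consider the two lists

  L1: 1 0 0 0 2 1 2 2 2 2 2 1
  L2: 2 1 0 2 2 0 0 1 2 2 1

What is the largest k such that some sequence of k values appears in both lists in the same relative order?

Pick 1 at L1[1]=L2[2] → 0 at L1[2]=L2[3] → 0 at L1[3]=L2[6] → 0 at L1[4]=L2[7] → 1 at L1[6]=L2[8] → 2 at L1[10]=L2[9] → 2 at L1[11]=L2[10] → 1 at L1[12]=L2[11]; all 8 values appear in both, in order. dp[12][11] = 8 confirms this is the maximum.

8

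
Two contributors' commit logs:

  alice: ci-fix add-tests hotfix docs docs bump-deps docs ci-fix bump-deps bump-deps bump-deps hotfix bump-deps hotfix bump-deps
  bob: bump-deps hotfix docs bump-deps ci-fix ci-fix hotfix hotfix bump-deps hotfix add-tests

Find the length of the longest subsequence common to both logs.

7

One common subsequence of length 7: hotfix at alice[3]=bob[2], docs at alice[5]=bob[3], bump-deps at alice[6]=bob[4], ci-fix at alice[8]=bob[6], hotfix at alice[12]=bob[8], bump-deps at alice[13]=bob[9], hotfix at alice[14]=bob[10]. dp[15][11] = 7 confirms this is the maximum.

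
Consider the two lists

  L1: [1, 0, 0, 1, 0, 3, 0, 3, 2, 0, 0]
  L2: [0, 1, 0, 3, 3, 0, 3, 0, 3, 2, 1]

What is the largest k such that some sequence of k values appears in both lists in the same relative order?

Let dp[i][j] be the LCS length of the first i values of L1 and the first j values of L2. dp[i][j] = dp[i-1][j-1]+1 when the i-th and j-th values match, else max(dp[i-1][j], dp[i][j-1]).
    ·  0  1  0  3  3  0  3  0  3  2  1
 ·  0  0  0  0  0  0  0  0  0  0  0  0
 1  0  0  1  1  1  1  1  1  1  1  1  1
 0  0  1  1  2  2  2  2  2  2  2  2  2
 0  0  1  1  2  2  2  3  3  3  3  3  3
 1  0  1  2  2  2  2  3  3  3  3  3  4
 0  0  1  2  3  3  3  3  3  4  4  4  4
 3  0  1  2  3  4  4  4  4  4  5  5  5
 0  0  1  2  3  4  4  5  5  5  5  5  5
 3  0  1  2  3  4  5  5  6  6  6  6  6
 2  0  1  2  3  4  5  5  6  6  6  7  7
 0  0  1  2  3  4  5  6  6  7  7  7  7
 0  0  1  2  3  4  5  6  6  7  7  7  7
dp[11][11] = 7. One LCS (by backtracking along matches): 1, 0, 0, 3, 0, 3, 2.

7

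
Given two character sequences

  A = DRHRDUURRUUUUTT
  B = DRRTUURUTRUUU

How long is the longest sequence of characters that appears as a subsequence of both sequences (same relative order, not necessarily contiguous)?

10

One common subsequence of length 10: D (A #1, B #1) → R (A #2, B #2) → R (A #4, B #3) → U (A #6, B #5) → U (A #7, B #6) → R (A #8, B #7) → R (A #9, B #10) → U (A #11, B #11) → U (A #12, B #12) → U (A #13, B #13), and the DP table's final entry dp[15][13] is also 10, so no common subsequence is longer.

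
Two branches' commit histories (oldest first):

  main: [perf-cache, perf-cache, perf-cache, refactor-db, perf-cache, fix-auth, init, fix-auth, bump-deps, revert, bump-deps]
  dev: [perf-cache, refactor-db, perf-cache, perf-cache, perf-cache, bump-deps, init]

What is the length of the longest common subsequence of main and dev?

5

Match perf-cache [1,1], then perf-cache [2,3], then perf-cache [3,4], then perf-cache [5,5], then init [7,7] — 5 commits in the same relative order in both. The LCS DP gives dp[11][7] = 5, so this is optimal.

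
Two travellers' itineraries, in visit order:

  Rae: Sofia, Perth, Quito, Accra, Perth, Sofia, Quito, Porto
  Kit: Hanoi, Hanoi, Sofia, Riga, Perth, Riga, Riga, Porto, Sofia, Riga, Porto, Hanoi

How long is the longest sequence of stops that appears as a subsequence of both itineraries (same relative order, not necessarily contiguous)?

Taking Sofia [1,3], then Perth [2,5], then Sofia [6,9], then Porto [8,11] gives a common subsequence of length 4. Since dp[8][12] = 4, nothing longer is possible.

4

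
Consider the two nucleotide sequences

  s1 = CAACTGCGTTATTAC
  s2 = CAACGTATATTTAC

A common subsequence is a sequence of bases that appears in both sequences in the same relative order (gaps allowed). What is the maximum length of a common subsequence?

One common subsequence of length 12: C at s1[1]=s2[1]; then A at s1[2]=s2[2]; then A at s1[3]=s2[3]; then C at s1[7]=s2[4]; then G at s1[8]=s2[5]; then T at s1[9]=s2[6]; then T at s1[10]=s2[8]; then A at s1[11]=s2[9]; then T at s1[12]=s2[11]; then T at s1[13]=s2[12]; then A at s1[14]=s2[13]; then C at s1[15]=s2[14]. The LCS DP gives dp[15][14] = 12, so this is optimal.

12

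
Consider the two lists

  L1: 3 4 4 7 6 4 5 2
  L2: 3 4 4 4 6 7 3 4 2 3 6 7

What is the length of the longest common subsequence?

6

Let dp[i][j] be the LCS length of the first i values of L1 and the first j values of L2. dp[i][j] = dp[i-1][j-1]+1 when the i-th and j-th values match, else max(dp[i-1][j], dp[i][j-1]).
    ·  3  4  4  4  6  7  3  4  2  3  6  7
 ·  0  0  0  0  0  0  0  0  0  0  0  0  0
 3  0  1  1  1  1  1  1  1  1  1  1  1  1
 4  0  1  2  2  2  2  2  2  2  2  2  2  2
 4  0  1  2  3  3  3  3  3  3  3  3  3  3
 7  0  1  2  3  3  3  4  4  4  4  4  4  4
 6  0  1  2  3  3  4  4  4  4  4  4  5  5
 4  0  1  2  3  4  4  4  4  5  5  5  5  5
 5  0  1  2  3  4  4  4  4  5  5  5  5  5
 2  0  1  2  3  4  4  4  4  5  6  6  6  6
dp[8][12] = 6. One LCS (by backtracking along matches): 3, 4, 4, 7, 4, 2.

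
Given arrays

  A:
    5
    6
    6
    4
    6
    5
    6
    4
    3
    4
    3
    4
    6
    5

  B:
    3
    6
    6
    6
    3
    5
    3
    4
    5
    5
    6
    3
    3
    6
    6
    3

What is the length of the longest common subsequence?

8

Match 6 at A[2]=B[3], 6 at A[3]=B[4], 4 at A[4]=B[8], 5 at A[6]=B[10], 6 at A[7]=B[11], 3 at A[9]=B[12], 3 at A[11]=B[13], 6 at A[13]=B[15] — 8 values in the same relative order in both. The LCS DP gives dp[14][16] = 8, so this is optimal.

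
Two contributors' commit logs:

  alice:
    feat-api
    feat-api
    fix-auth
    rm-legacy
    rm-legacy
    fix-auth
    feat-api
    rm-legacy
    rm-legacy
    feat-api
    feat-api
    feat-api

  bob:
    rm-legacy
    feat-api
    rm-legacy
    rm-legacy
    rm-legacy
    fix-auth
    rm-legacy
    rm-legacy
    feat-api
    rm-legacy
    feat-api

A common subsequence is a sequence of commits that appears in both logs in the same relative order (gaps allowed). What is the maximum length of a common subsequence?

8

Pick feat-api (alice #1, bob #2), then rm-legacy (alice #4, bob #4), then rm-legacy (alice #5, bob #5), then fix-auth (alice #6, bob #6), then rm-legacy (alice #8, bob #7), then rm-legacy (alice #9, bob #8), then feat-api (alice #10, bob #9), then feat-api (alice #12, bob #11); all 8 commits appear in both, in order. Since dp[12][11] = 8, nothing longer is possible.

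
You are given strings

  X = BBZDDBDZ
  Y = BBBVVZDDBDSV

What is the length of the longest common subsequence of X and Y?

7

Let dp[i][j] be the LCS length of the first i characters of X and the first j characters of Y. dp[i][j] = dp[i-1][j-1]+1 when the i-th and j-th characters match, else max(dp[i-1][j], dp[i][j-1]).
    ·  B  B  B  V  V  Z  D  D  B  D  S  V
 ·  0  0  0  0  0  0  0  0  0  0  0  0  0
 B  0  1  1  1  1  1  1  1  1  1  1  1  1
 B  0  1  2  2  2  2  2  2  2  2  2  2  2
 Z  0  1  2  2  2  2  3  3  3  3  3  3  3
 D  0  1  2  2  2  2  3  4  4  4  4  4  4
 D  0  1  2  2  2  2  3  4  5  5  5  5  5
 B  0  1  2  3  3  3  3  4  5  6  6  6  6
 D  0  1  2  3  3  3  3  4  5  6  7  7  7
 Z  0  1  2  3  3  3  4  4  5  6  7  7  7
dp[8][12] = 7. One LCS (by backtracking along matches): BBZDDBD.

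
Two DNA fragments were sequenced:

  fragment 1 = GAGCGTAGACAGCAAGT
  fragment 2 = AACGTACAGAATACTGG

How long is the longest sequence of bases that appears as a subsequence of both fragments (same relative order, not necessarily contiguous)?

11

Match A [2,2] → C [4,3] → G [5,4] → T [6,5] → A [9,6] → C [10,7] → A [11,8] → G [12,9] → A [14,11] → A [15,13] → G [16,17] — 11 bases in the same relative order in both. Since dp[17][17] = 11, nothing longer is possible.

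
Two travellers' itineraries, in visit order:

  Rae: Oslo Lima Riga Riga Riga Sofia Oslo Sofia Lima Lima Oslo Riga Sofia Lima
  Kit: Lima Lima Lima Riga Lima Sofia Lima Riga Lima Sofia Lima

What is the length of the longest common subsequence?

7

Taking Lima (Rae #2, Kit #3), then Riga (Rae #3, Kit #4), then Sofia (Rae #8, Kit #6), then Lima (Rae #9, Kit #7), then Lima (Rae #10, Kit #9), then Sofia (Rae #13, Kit #10), then Lima (Rae #14, Kit #11) gives a common subsequence of length 7, and the DP table's final entry dp[14][11] is also 7, so no common subsequence is longer.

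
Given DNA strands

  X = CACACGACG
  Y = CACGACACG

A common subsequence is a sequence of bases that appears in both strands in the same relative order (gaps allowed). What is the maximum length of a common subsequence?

8

Taking C at X[1]=Y[1], then A at X[2]=Y[2], then C at X[3]=Y[3], then A at X[4]=Y[5], then C at X[5]=Y[6], then A at X[7]=Y[7], then C at X[8]=Y[8], then G at X[9]=Y[9] gives a common subsequence of length 8. The LCS DP gives dp[9][9] = 8, so this is optimal.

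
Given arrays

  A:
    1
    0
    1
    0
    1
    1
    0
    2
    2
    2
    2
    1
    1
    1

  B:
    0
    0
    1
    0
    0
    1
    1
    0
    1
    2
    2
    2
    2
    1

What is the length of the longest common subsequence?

11

One common subsequence of length 11: 1 at A[1]=B[3]; then 0 at A[2]=B[4]; then 0 at A[4]=B[5]; then 1 at A[5]=B[6]; then 1 at A[6]=B[7]; then 0 at A[7]=B[8]; then 2 at A[8]=B[10]; then 2 at A[9]=B[11]; then 2 at A[10]=B[12]; then 2 at A[11]=B[13]; then 1 at A[14]=B[14], and the DP table's final entry dp[14][14] is also 11, so no common subsequence is longer.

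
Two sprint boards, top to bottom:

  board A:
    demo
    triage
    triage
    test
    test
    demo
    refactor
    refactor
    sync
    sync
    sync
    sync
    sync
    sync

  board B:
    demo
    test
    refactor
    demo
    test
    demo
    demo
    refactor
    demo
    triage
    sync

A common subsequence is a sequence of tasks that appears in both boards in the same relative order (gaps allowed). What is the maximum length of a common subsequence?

Taking demo [1,1]; then test [4,2]; then test [5,5]; then demo [6,7]; then refactor [7,8]; then sync [14,11] gives a common subsequence of length 6. dp[14][11] = 6 confirms this is the maximum.

6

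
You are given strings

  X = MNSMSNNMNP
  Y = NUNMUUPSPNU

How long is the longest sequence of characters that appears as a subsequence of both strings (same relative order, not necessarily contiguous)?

4

Pick N [2,3], M [4,4], S [5,8], N [6,10]; all 4 characters appear in both, in order. dp[10][11] = 4 confirms this is the maximum.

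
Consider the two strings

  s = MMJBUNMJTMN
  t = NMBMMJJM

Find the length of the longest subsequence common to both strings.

5

Let dp[i][j] be the LCS length of the first i characters of s and the first j characters of t. dp[i][j] = dp[i-1][j-1]+1 when the i-th and j-th characters match, else max(dp[i-1][j], dp[i][j-1]).
    ·  N  M  B  M  M  J  J  M
 ·  0  0  0  0  0  0  0  0  0
 M  0  0  1  1  1  1  1  1  1
 M  0  0  1  1  2  2  2  2  2
 J  0  0  1  1  2  2  3  3  3
 B  0  0  1  2  2  2  3  3  3
 U  0  0  1  2  2  2  3  3  3
 N  0  1  1  2  2  2  3  3  3
 M  0  1  2  2  3  3  3  3  4
 J  0  1  2  2  3  3  4  4  4
 T  0  1  2  2  3  3  4  4  4
 M  0  1  2  2  3  4  4  4  5
 N  0  1  2  2  3  4  4  4  5
dp[11][8] = 5. One LCS (by backtracking along matches): MMJJM.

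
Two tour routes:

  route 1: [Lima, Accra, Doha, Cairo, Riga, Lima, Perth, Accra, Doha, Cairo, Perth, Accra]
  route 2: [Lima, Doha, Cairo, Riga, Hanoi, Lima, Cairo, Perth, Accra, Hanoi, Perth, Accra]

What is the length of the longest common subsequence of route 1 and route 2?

Taking Lima [1,1], Doha [3,2], Cairo [4,3], Riga [5,4], Lima [6,6], Perth [7,8], Accra [8,9], Perth [11,11], Accra [12,12] gives a common subsequence of length 9. Since dp[12][12] = 9, nothing longer is possible.

9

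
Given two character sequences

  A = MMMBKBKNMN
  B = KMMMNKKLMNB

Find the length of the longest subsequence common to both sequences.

7

Match M (A #1, B #2), then M (A #2, B #3), then M (A #3, B #4), then K (A #5, B #6), then K (A #7, B #7), then M (A #9, B #9), then N (A #10, B #10) — 7 characters in the same relative order in both. dp[10][11] = 7 confirms this is the maximum.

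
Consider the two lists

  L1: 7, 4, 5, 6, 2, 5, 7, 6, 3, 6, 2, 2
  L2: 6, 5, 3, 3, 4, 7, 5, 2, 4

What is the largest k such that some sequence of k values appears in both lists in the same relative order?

Match 6 [4,1], 5 [6,2], 7 [7,6], 2 [11,8] — 4 values in the same relative order in both. dp[12][9] = 4 confirms this is the maximum.

4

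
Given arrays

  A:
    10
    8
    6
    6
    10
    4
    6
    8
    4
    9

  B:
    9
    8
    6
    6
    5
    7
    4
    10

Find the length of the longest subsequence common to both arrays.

4

Pick 8 at A[2]=B[2], 6 at A[3]=B[3], 6 at A[4]=B[4], 10 at A[5]=B[8]; all 4 values appear in both, in order. The LCS DP gives dp[10][8] = 4, so this is optimal.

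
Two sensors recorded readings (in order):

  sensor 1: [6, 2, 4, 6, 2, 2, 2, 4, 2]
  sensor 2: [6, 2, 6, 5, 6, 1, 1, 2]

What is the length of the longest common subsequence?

4

One common subsequence of length 4: 6 at sensor 1[1]=sensor 2[1] → 2 at sensor 1[2]=sensor 2[2] → 6 at sensor 1[4]=sensor 2[5] → 2 at sensor 1[9]=sensor 2[8]. dp[9][8] = 4 confirms this is the maximum.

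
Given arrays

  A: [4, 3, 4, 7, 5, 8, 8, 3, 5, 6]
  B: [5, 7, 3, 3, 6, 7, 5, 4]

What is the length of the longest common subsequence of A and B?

Let dp[i][j] be the LCS length of the first i values of A and the first j values of B. dp[i][j] = dp[i-1][j-1]+1 when the i-th and j-th values match, else max(dp[i-1][j], dp[i][j-1]).
    ·  5  7  3  3  6  7  5  4
 ·  0  0  0  0  0  0  0  0  0
 4  0  0  0  0  0  0  0  0  1
 3  0  0  0  1  1  1  1  1  1
 4  0  0  0  1  1  1  1  1  2
 7  0  0  1  1  1  1  2  2  2
 5  0  1  1  1  1  1  2  3  3
 8  0  1  1  1  1  1  2  3  3
 8  0  1  1  1  1  1  2  3  3
 3  0  1  1  2  2  2  2  3  3
 5  0  1  1  2  2  2  2  3  3
 6  0  1  1  2  2  3  3  3  3
dp[10][8] = 3. One LCS (by backtracking along matches): 3, 7, 5.

3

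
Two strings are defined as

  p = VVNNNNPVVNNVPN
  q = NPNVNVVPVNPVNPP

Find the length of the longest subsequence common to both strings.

Taking N (p #3, q #1), then N (p #4, q #3), then N (p #5, q #5), then N (p #6, q #10), then P (p #7, q #11), then V (p #9, q #12), then N (p #10, q #13), then P (p #13, q #15) gives a common subsequence of length 8, and the DP table's final entry dp[14][15] is also 8, so no common subsequence is longer.

8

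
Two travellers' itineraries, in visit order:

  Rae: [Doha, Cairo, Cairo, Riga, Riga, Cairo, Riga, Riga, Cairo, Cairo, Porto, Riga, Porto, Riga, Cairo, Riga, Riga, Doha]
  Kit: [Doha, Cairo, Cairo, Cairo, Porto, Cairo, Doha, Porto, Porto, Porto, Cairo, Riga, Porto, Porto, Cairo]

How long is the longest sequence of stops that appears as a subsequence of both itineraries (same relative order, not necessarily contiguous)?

One common subsequence of length 9: Doha at Rae[1]=Kit[1]; then Cairo at Rae[2]=Kit[2]; then Cairo at Rae[3]=Kit[3]; then Cairo at Rae[6]=Kit[4]; then Cairo at Rae[9]=Kit[6]; then Cairo at Rae[10]=Kit[11]; then Porto at Rae[11]=Kit[13]; then Porto at Rae[13]=Kit[14]; then Cairo at Rae[15]=Kit[15]. The LCS DP gives dp[18][15] = 9, so this is optimal.

9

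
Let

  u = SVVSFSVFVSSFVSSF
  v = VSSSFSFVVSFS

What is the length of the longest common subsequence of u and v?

9

Match S at u[1]=v[3] → S at u[4]=v[4] → F at u[5]=v[5] → S at u[6]=v[6] → V at u[7]=v[8] → V at u[9]=v[9] → S at u[11]=v[10] → F at u[12]=v[11] → S at u[15]=v[12] — 9 characters in the same relative order in both. Since dp[16][12] = 9, nothing longer is possible.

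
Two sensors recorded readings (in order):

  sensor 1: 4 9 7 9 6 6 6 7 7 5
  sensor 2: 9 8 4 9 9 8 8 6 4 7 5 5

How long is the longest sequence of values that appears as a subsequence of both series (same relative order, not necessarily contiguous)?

Pick 4 [1,3], then 9 [2,4], then 9 [4,5], then 6 [5,8], then 7 [8,10], then 5 [10,12]; all 6 values appear in both, in order. dp[10][12] = 6 confirms this is the maximum.

6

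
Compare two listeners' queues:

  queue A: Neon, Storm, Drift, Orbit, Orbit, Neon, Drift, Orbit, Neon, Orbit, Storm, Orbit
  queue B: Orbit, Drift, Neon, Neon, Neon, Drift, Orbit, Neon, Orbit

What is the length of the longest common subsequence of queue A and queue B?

6

Match Neon [1,4]; then Neon [6,5]; then Drift [7,6]; then Orbit [8,7]; then Neon [9,8]; then Orbit [12,9] — 6 songs in the same relative order in both. Since dp[12][9] = 6, nothing longer is possible.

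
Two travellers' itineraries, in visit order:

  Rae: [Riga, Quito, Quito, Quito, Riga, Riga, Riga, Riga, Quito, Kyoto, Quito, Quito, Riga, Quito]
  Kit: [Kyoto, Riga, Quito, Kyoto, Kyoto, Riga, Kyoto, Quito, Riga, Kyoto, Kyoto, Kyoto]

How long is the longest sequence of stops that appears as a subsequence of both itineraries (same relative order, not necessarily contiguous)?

6

One common subsequence of length 6: Riga (Rae #1, Kit #2), Quito (Rae #2, Kit #3), Riga (Rae #8, Kit #6), Kyoto (Rae #10, Kit #7), Quito (Rae #12, Kit #8), Riga (Rae #13, Kit #9). Since dp[14][12] = 6, nothing longer is possible.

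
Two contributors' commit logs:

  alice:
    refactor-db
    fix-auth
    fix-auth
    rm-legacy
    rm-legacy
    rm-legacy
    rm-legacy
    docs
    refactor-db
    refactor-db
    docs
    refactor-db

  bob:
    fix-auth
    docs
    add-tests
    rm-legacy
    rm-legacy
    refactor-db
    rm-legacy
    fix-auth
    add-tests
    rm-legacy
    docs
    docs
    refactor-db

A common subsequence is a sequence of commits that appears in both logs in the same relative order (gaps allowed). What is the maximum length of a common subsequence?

Taking fix-auth [2,1], then rm-legacy [4,4], then rm-legacy [5,5], then rm-legacy [6,7], then rm-legacy [7,10], then docs [8,11], then docs [11,12], then refactor-db [12,13] gives a common subsequence of length 8. The LCS DP gives dp[12][13] = 8, so this is optimal.

8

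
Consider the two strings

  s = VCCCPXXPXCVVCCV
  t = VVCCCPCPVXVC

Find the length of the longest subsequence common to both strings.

9

Match V [1,2], then C [2,3], then C [3,4], then C [4,5], then P [5,6], then P [8,8], then X [9,10], then V [12,11], then C [14,12] — 9 characters in the same relative order in both. The LCS DP gives dp[15][12] = 9, so this is optimal.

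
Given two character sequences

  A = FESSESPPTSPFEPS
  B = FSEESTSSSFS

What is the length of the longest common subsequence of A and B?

One common subsequence of length 8: F at A[1]=B[1], E at A[2]=B[4], S at A[3]=B[5], S at A[4]=B[7], S at A[6]=B[8], S at A[10]=B[9], F at A[12]=B[10], S at A[15]=B[11]. dp[15][11] = 8 confirms this is the maximum.

8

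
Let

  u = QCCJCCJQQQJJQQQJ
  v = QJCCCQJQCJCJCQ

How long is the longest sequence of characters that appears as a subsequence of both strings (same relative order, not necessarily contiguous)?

9

Match Q at u[1]=v[1] → C at u[2]=v[3] → C at u[3]=v[4] → C at u[5]=v[5] → J at u[7]=v[7] → Q at u[8]=v[8] → J at u[11]=v[10] → J at u[12]=v[12] → Q at u[15]=v[14] — 9 characters in the same relative order in both. dp[16][14] = 9 confirms this is the maximum.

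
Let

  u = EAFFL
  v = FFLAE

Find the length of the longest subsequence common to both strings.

Let dp[i][j] be the LCS length of the first i characters of u and the first j characters of v. dp[i][j] = dp[i-1][j-1]+1 when the i-th and j-th characters match, else max(dp[i-1][j], dp[i][j-1]).
    ·  F  F  L  A  E
 ·  0  0  0  0  0  0
 E  0  0  0  0  0  1
 A  0  0  0  0  1  1
 F  0  1  1  1  1  1
 F  0  1  2  2  2  2
 L  0  1  2  3  3  3
dp[5][5] = 3. One LCS (by backtracking along matches): FFL.

3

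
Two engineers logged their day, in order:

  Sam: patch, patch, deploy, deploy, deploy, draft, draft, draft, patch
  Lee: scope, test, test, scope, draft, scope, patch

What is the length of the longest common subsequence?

Taking draft [6,5], then patch [9,7] gives a common subsequence of length 2, and the DP table's final entry dp[9][7] is also 2, so no common subsequence is longer.

2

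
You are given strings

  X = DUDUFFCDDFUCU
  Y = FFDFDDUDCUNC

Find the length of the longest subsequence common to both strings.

7

One common subsequence of length 7: D [3,3], then F [6,4], then D [8,5], then D [9,6], then U [11,7], then C [12,9], then U [13,10], and the DP table's final entry dp[13][12] is also 7, so no common subsequence is longer.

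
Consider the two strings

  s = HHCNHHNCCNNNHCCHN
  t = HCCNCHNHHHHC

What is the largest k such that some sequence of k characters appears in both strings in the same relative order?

7

Taking H at s[1]=t[1], H at s[2]=t[6], N at s[4]=t[7], H at s[5]=t[9], H at s[6]=t[10], H at s[13]=t[11], C at s[15]=t[12] gives a common subsequence of length 7. Since dp[17][12] = 7, nothing longer is possible.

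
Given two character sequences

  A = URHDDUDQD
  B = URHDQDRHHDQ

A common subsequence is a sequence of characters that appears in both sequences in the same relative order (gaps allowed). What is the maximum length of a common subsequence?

Let dp[i][j] be the LCS length of the first i characters of A and the first j characters of B. dp[i][j] = dp[i-1][j-1]+1 when the i-th and j-th characters match, else max(dp[i-1][j], dp[i][j-1]).
    ·  U  R  H  D  Q  D  R  H  H  D  Q
 ·  0  0  0  0  0  0  0  0  0  0  0  0
 U  0  1  1  1  1  1  1  1  1  1  1  1
 R  0  1  2  2  2  2  2  2  2  2  2  2
 H  0  1  2  3  3  3  3  3  3  3  3  3
 D  0  1  2  3  4  4  4  4  4  4  4  4
 D  0  1  2  3  4  4  5  5  5  5  5  5
 U  0  1  2  3  4  4  5  5  5  5  5  5
 D  0  1  2  3  4  4  5  5  5  5  6  6
 Q  0  1  2  3  4  5  5  5  5  5  6  7
 D  0  1  2  3  4  5  6  6  6  6  6  7
dp[9][11] = 7. One LCS (by backtracking along matches): URHDDDQ.

7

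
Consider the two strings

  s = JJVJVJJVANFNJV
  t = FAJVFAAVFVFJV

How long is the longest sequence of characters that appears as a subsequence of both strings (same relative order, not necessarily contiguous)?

7

Pick J (s #2, t #3), then V (s #3, t #4), then V (s #5, t #8), then V (s #8, t #10), then F (s #11, t #11), then J (s #13, t #12), then V (s #14, t #13); all 7 characters appear in both, in order. dp[14][13] = 7 confirms this is the maximum.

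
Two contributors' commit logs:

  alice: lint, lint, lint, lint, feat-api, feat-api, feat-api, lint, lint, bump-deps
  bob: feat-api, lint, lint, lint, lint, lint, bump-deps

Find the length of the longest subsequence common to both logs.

6

One common subsequence of length 6: lint (alice #2, bob #2), then lint (alice #3, bob #3), then lint (alice #4, bob #4), then lint (alice #8, bob #5), then lint (alice #9, bob #6), then bump-deps (alice #10, bob #7). dp[10][7] = 6 confirms this is the maximum.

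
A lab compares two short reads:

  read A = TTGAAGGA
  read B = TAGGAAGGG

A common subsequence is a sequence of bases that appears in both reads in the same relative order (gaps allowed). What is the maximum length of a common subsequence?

6

Let dp[i][j] be the LCS length of the first i bases of read A and the first j bases of read B. dp[i][j] = dp[i-1][j-1]+1 when the i-th and j-th bases match, else max(dp[i-1][j], dp[i][j-1]).
    ·  T  A  G  G  A  A  G  G  G
 ·  0  0  0  0  0  0  0  0  0  0
 T  0  1  1  1  1  1  1  1  1  1
 T  0  1  1  1  1  1  1  1  1  1
 G  0  1  1  2  2  2  2  2  2  2
 A  0  1  2  2  2  3  3  3  3  3
 A  0  1  2  2  2  3  4  4  4  4
 G  0  1  2  3  3  3  4  5  5  5
 G  0  1  2  3  4  4  4  5  6  6
 A  0  1  2  3  4  5  5  5  6  6
dp[8][9] = 6. One LCS (by backtracking along matches): TGAAGG.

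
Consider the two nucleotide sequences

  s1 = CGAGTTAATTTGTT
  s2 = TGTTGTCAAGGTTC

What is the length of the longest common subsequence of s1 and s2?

8

Match G (s1 #2, s2 #2), then G (s1 #4, s2 #5), then T (s1 #5, s2 #6), then A (s1 #7, s2 #8), then A (s1 #8, s2 #9), then G (s1 #12, s2 #11), then T (s1 #13, s2 #12), then T (s1 #14, s2 #13) — 8 bases in the same relative order in both. The LCS DP gives dp[14][14] = 8, so this is optimal.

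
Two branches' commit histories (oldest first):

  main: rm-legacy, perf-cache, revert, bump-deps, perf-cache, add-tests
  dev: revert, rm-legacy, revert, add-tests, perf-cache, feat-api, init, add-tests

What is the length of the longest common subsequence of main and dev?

4

Taking rm-legacy at main[1]=dev[2]; then revert at main[3]=dev[3]; then perf-cache at main[5]=dev[5]; then add-tests at main[6]=dev[8] gives a common subsequence of length 4, and the DP table's final entry dp[6][8] is also 4, so no common subsequence is longer.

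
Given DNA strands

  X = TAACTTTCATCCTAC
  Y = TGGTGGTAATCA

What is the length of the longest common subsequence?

7

One common subsequence of length 7: T at X[1]=Y[1], then T at X[5]=Y[4], then T at X[6]=Y[7], then A at X[9]=Y[9], then T at X[10]=Y[10], then C at X[12]=Y[11], then A at X[14]=Y[12]. The LCS DP gives dp[15][12] = 7, so this is optimal.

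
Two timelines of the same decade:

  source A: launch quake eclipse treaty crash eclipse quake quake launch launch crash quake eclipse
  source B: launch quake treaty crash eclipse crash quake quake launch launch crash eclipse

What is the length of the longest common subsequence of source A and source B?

11

Pick launch (source A #1, source B #1), quake (source A #2, source B #2), treaty (source A #4, source B #3), crash (source A #5, source B #4), eclipse (source A #6, source B #5), quake (source A #7, source B #7), quake (source A #8, source B #8), launch (source A #9, source B #9), launch (source A #10, source B #10), crash (source A #11, source B #11), eclipse (source A #13, source B #12); all 11 events appear in both, in order. Since dp[13][12] = 11, nothing longer is possible.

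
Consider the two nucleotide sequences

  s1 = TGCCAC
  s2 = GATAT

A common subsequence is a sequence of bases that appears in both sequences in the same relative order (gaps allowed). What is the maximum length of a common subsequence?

Let dp[i][j] be the LCS length of the first i bases of s1 and the first j bases of s2. dp[i][j] = dp[i-1][j-1]+1 when the i-th and j-th bases match, else max(dp[i-1][j], dp[i][j-1]).
    ·  G  A  T  A  T
 ·  0  0  0  0  0  0
 T  0  0  0  1  1  1
 G  0  1  1  1  1  1
 C  0  1  1  1  1  1
 C  0  1  1  1  1  1
 A  0  1  2  2  2  2
 C  0  1  2  2  2  2
dp[6][5] = 2. One LCS (by backtracking along matches): TA.

2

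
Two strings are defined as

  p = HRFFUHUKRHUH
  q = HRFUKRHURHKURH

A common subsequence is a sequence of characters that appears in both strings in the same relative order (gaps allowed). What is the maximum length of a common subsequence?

Match H (p #1, q #1), then R (p #2, q #2), then F (p #4, q #3), then U (p #5, q #4), then H (p #6, q #7), then U (p #7, q #8), then R (p #9, q #9), then H (p #10, q #10), then U (p #11, q #12), then H (p #12, q #14) — 10 characters in the same relative order in both. Since dp[12][14] = 10, nothing longer is possible.

10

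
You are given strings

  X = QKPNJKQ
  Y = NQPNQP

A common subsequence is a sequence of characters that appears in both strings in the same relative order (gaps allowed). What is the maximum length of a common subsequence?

4

Let dp[i][j] be the LCS length of the first i characters of X and the first j characters of Y. dp[i][j] = dp[i-1][j-1]+1 when the i-th and j-th characters match, else max(dp[i-1][j], dp[i][j-1]).
    ·  N  Q  P  N  Q  P
 ·  0  0  0  0  0  0  0
 Q  0  0  1  1  1  1  1
 K  0  0  1  1  1  1  1
 P  0  0  1  2  2  2  2
 N  0  1  1  2  3  3  3
 J  0  1  1  2  3  3  3
 K  0  1  1  2  3  3  3
 Q  0  1  2  2  3  4  4
dp[7][6] = 4. One LCS (by backtracking along matches): QPNQ.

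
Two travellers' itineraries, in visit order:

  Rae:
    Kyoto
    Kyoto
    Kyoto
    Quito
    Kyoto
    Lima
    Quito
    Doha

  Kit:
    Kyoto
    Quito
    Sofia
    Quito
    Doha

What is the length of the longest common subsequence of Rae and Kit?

4

One common subsequence of length 4: Kyoto at Rae[3]=Kit[1] → Quito at Rae[4]=Kit[2] → Quito at Rae[7]=Kit[4] → Doha at Rae[8]=Kit[5]. dp[8][5] = 4 confirms this is the maximum.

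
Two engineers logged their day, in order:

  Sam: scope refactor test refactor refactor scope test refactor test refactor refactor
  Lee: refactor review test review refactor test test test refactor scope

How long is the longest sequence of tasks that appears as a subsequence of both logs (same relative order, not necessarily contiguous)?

6

Match refactor (Sam #2, Lee #1) → test (Sam #3, Lee #3) → refactor (Sam #4, Lee #5) → test (Sam #7, Lee #7) → test (Sam #9, Lee #8) → refactor (Sam #10, Lee #9) — 6 tasks in the same relative order in both. dp[11][10] = 6 confirms this is the maximum.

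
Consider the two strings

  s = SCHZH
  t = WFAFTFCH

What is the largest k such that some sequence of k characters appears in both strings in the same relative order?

2

Pick C (s #2, t #7); then H (s #5, t #8); all 2 characters appear in both, in order. Since dp[5][8] = 2, nothing longer is possible.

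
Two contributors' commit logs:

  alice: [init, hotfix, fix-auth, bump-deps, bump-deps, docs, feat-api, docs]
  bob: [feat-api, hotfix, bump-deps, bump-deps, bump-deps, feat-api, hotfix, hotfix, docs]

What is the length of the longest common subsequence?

One common subsequence of length 5: hotfix at alice[2]=bob[2], bump-deps at alice[4]=bob[4], bump-deps at alice[5]=bob[5], feat-api at alice[7]=bob[6], docs at alice[8]=bob[9]. The LCS DP gives dp[8][9] = 5, so this is optimal.

5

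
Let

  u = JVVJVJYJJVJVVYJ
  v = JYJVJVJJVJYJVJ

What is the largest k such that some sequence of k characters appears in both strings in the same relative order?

Pick J at u[1]=v[3] → V at u[2]=v[4] → V at u[3]=v[6] → J at u[4]=v[8] → V at u[5]=v[9] → J at u[6]=v[10] → Y at u[7]=v[11] → J at u[11]=v[12] → V at u[13]=v[13] → J at u[15]=v[14]; all 10 characters appear in both, in order. Since dp[15][14] = 10, nothing longer is possible.

10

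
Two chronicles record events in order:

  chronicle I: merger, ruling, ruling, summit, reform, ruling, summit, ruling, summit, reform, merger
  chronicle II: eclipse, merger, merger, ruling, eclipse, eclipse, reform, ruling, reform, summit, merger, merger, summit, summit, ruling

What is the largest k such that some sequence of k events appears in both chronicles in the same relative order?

Pick merger [1,3], ruling [2,4], ruling [3,8], summit [4,13], summit [7,14], ruling [8,15]; all 6 events appear in both, in order. Since dp[11][15] = 6, nothing longer is possible.

6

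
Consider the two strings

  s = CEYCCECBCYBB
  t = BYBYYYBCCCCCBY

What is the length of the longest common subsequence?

6

One common subsequence of length 6: C [1,9], C [4,10], C [5,11], C [7,12], B [8,13], Y [10,14]. dp[12][14] = 6 confirms this is the maximum.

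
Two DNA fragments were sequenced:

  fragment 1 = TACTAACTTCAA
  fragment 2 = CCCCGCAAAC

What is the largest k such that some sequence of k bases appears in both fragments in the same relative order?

5

Match C [3,3], C [7,4], C [10,6], A [11,8], A [12,9] — 5 bases in the same relative order in both. The LCS DP gives dp[12][10] = 5, so this is optimal.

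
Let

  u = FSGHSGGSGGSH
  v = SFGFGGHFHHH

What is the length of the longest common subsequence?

5

Let dp[i][j] be the LCS length of the first i characters of u and the first j characters of v. dp[i][j] = dp[i-1][j-1]+1 when the i-th and j-th characters match, else max(dp[i-1][j], dp[i][j-1]).
    ·  S  F  G  F  G  G  H  F  H  H  H
 ·  0  0  0  0  0  0  0  0  0  0  0  0
 F  0  0  1  1  1  1  1  1  1  1  1  1
 S  0  1  1  1  1  1  1  1  1  1  1  1
 G  0  1  1  2  2  2  2  2  2  2  2  2
 H  0  1  1  2  2  2  2  3  3  3  3  3
 S  0  1  1  2  2  2  2  3  3  3  3  3
 G  0  1  1  2  2  3  3  3  3  3  3  3
 G  0  1  1  2  2  3  4  4  4  4  4  4
 S  0  1  1  2  2  3  4  4  4  4  4  4
 G  0  1  1  2  2  3  4  4  4  4  4  4
 G  0  1  1  2  2  3  4  4  4  4  4  4
 S  0  1  1  2  2  3  4  4  4  4  4  4
 H  0  1  1  2  2  3  4  5  5  5  5  5
dp[12][11] = 5. One LCS (by backtracking along matches): FGGGH.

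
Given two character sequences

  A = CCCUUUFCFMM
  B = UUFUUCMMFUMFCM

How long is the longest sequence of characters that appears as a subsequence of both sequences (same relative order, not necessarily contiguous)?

7

One common subsequence of length 7: U [4,2], then U [5,4], then U [6,5], then C [8,6], then F [9,9], then M [10,11], then M [11,14]. Since dp[11][14] = 7, nothing longer is possible.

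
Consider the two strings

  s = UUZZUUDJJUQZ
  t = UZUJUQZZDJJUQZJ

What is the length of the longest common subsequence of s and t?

10

Taking U at s[1]=t[3] → U at s[2]=t[5] → Z at s[3]=t[7] → Z at s[4]=t[8] → D at s[7]=t[9] → J at s[8]=t[10] → J at s[9]=t[11] → U at s[10]=t[12] → Q at s[11]=t[13] → Z at s[12]=t[14] gives a common subsequence of length 10. The LCS DP gives dp[12][15] = 10, so this is optimal.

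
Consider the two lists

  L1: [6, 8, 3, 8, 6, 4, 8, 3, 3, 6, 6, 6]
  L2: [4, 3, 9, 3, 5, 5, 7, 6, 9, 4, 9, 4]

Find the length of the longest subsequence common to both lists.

Match 4 (L1 #6, L2 #1) → 3 (L1 #8, L2 #2) → 3 (L1 #9, L2 #4) → 6 (L1 #10, L2 #8) — 4 values in the same relative order in both, and the DP table's final entry dp[12][12] is also 4, so no common subsequence is longer.

4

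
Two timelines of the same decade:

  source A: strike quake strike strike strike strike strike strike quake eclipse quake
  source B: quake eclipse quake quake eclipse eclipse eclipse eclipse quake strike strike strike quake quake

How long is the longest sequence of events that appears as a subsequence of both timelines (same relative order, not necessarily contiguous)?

Pick quake (source A #2, source B #9), then strike (source A #6, source B #10), then strike (source A #7, source B #11), then strike (source A #8, source B #12), then quake (source A #9, source B #13), then quake (source A #11, source B #14); all 6 events appear in both, in order. Since dp[11][14] = 6, nothing longer is possible.

6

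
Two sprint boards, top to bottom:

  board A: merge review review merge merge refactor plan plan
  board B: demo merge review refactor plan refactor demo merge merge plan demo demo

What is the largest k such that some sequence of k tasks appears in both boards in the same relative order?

Pick merge (board A #1, board B #2) → review (board A #2, board B #3) → merge (board A #4, board B #8) → merge (board A #5, board B #9) → plan (board A #7, board B #10); all 5 tasks appear in both, in order. The LCS DP gives dp[8][12] = 5, so this is optimal.

5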